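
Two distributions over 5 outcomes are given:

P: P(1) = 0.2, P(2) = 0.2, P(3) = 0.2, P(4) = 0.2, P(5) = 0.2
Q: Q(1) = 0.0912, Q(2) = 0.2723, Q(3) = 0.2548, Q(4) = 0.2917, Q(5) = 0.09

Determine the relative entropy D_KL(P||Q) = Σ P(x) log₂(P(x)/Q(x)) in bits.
0.1892 bits

D_KL(P||Q) = Σ P(x) log₂(P(x)/Q(x))

Computing term by term:
  P(1)·log₂(P(1)/Q(1)) = 0.2·log₂(0.2/0.0912) = 0.22658
  P(2)·log₂(P(2)/Q(2)) = 0.2·log₂(0.2/0.2723) = -0.08904
  P(3)·log₂(P(3)/Q(3)) = 0.2·log₂(0.2/0.2548) = -0.06987
  P(4)·log₂(P(4)/Q(4)) = 0.2·log₂(0.2/0.2917) = -0.10890
  P(5)·log₂(P(5)/Q(5)) = 0.2·log₂(0.2/0.09) = 0.23040

D_KL(P||Q) = 0.22658 - 0.08904 - 0.06987 - 0.10890 + 0.23040 = 0.18917 ≈ 0.1892 bits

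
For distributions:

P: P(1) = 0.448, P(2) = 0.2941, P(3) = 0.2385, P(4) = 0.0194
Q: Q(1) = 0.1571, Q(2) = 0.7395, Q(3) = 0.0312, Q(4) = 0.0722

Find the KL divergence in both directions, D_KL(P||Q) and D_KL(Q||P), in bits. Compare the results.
D_KL(P||Q) = 0.9491 bits, D_KL(Q||P) = 0.7915 bits. D_KL(P||Q) is larger than D_KL(Q||P) by 0.1576 bits; the two directions differ.

D_KL(P||Q) = Σ P(x) log₂(P(x)/Q(x))

Computing term by term:
  P(1)·log₂(P(1)/Q(1)) = 0.448·log₂(0.448/0.1571) = 0.67729
  P(2)·log₂(P(2)/Q(2)) = 0.2941·log₂(0.2941/0.7395) = -0.39122
  P(3)·log₂(P(3)/Q(3)) = 0.2385·log₂(0.2385/0.0312) = 0.69985
  P(4)·log₂(P(4)/Q(4)) = 0.0194·log₂(0.0194/0.0722) = -0.03678

D_KL(P||Q) = 0.67729 - 0.39122 + 0.69985 - 0.03678 = 0.94914 ≈ 0.9491 bits

D_KL(Q||P) = Σ Q(x) log₂(Q(x)/P(x))

Computing term by term:
  Q(1)·log₂(Q(1)/P(1)) = 0.1571·log₂(0.1571/0.448) = -0.23751
  Q(2)·log₂(Q(2)/P(2)) = 0.7395·log₂(0.7395/0.2941) = 0.98371
  Q(3)·log₂(Q(3)/P(3)) = 0.0312·log₂(0.0312/0.2385) = -0.09155
  Q(4)·log₂(Q(4)/P(4)) = 0.0722·log₂(0.0722/0.0194) = 0.13689

D_KL(Q||P) = -0.23751 + 0.98371 - 0.09155 + 0.13689 = 0.79154 ≈ 0.7915 bits

These are NOT equal (difference: 0.1576 bits). KL divergence is asymmetric: D_KL(P||Q) ≠ D_KL(Q||P) in general.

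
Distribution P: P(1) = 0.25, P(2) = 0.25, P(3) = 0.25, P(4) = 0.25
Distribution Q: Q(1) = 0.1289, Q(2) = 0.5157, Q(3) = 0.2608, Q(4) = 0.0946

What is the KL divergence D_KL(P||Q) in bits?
0.3130 bits

D_KL(P||Q) = Σ P(x) log₂(P(x)/Q(x))

Computing term by term:
  P(1)·log₂(P(1)/Q(1)) = 0.25·log₂(0.25/0.1289) = 0.23892
  P(2)·log₂(P(2)/Q(2)) = 0.25·log₂(0.25/0.5157) = -0.26115
  P(3)·log₂(P(3)/Q(3)) = 0.25·log₂(0.25/0.2608) = -0.01525
  P(4)·log₂(P(4)/Q(4)) = 0.25·log₂(0.25/0.0946) = 0.35050

D_KL(P||Q) = 0.23892 - 0.26115 - 0.01525 + 0.35050 = 0.31302 ≈ 0.3130 bits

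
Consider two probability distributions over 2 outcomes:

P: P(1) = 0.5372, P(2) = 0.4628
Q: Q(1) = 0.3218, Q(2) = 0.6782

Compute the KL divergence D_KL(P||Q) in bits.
0.1420 bits

D_KL(P||Q) = Σ P(x) log₂(P(x)/Q(x))

Computing term by term:
  P(1)·log₂(P(1)/Q(1)) = 0.5372·log₂(0.5372/0.3218) = 0.39715
  P(2)·log₂(P(2)/Q(2)) = 0.4628·log₂(0.4628/0.6782) = -0.25515

D_KL(P||Q) = 0.39715 - 0.25515 = 0.14200 ≈ 0.1420 bits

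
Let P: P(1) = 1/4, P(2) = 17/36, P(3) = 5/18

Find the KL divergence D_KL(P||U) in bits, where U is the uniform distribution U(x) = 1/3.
0.0605 bits

U(i) = 1/3 for all i

D_KL(P||U) = Σ P(x) log₂(P(x) / (1/3))
           = Σ P(x) log₂(P(x)) + log₂(3)
           = log₂(3) - H(P)

H(P) = -Σ P(x) log₂(P(x)):
  -P(1)·log₂(P(1)) = -(1/4)·log₂(1/4) = 0.50000
  -P(2)·log₂(P(2)) = -(17/36)·log₂(17/36) = 0.51116
  -P(3)·log₂(P(3)) = -(5/18)·log₂(5/18) = 0.51333
H(P) = 0.50000 + 0.51116 + 0.51333 = 1.52449 bits

log₂(3) = 1.58496 bits

D_KL(P||U) = 1.58496 - 1.52449 = 0.06047 ≈ 0.0605 bits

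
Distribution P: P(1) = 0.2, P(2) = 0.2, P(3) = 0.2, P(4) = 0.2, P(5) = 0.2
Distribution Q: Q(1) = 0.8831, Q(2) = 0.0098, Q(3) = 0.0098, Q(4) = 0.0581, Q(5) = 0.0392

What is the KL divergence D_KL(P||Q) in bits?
2.1388 bits

D_KL(P||Q) = Σ P(x) log₂(P(x)/Q(x))

Computing term by term:
  P(1)·log₂(P(1)/Q(1)) = 0.2·log₂(0.2/0.8831) = -0.42852
  P(2)·log₂(P(2)/Q(2)) = 0.2·log₂(0.2/0.0098) = 0.87021
  P(3)·log₂(P(3)/Q(3)) = 0.2·log₂(0.2/0.0098) = 0.87021
  P(4)·log₂(P(4)/Q(4)) = 0.2·log₂(0.2/0.0581) = 0.35668
  P(5)·log₂(P(5)/Q(5)) = 0.2·log₂(0.2/0.0392) = 0.47021

D_KL(P||Q) = -0.42852 + 0.87021 + 0.87021 + 0.35668 + 0.47021 = 2.13879 ≈ 2.1388 bits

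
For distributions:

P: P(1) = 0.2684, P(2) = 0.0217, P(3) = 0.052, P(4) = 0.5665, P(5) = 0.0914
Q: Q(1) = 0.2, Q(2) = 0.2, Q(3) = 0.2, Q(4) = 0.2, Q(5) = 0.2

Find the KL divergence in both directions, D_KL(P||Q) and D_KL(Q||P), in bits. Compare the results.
D_KL(P||Q) = 0.6910 bits, D_KL(Q||P) = 0.8702 bits. D_KL(Q||P) is larger than D_KL(P||Q) by 0.1792 bits; the two directions differ.

D_KL(P||Q) = Σ P(x) log₂(P(x)/Q(x))

Computing term by term:
  P(1)·log₂(P(1)/Q(1)) = 0.2684·log₂(0.2684/0.2) = 0.11390
  P(2)·log₂(P(2)/Q(2)) = 0.0217·log₂(0.0217/0.2) = -0.06953
  P(3)·log₂(P(3)/Q(3)) = 0.052·log₂(0.052/0.2) = -0.10106
  P(4)·log₂(P(4)/Q(4)) = 0.5665·log₂(0.5665/0.2) = 0.85093
  P(5)·log₂(P(5)/Q(5)) = 0.0914·log₂(0.0914/0.2) = -0.10326

D_KL(P||Q) = 0.11390 - 0.06953 - 0.10106 + 0.85093 - 0.10326 = 0.69098 ≈ 0.6910 bits

D_KL(Q||P) = Σ Q(x) log₂(Q(x)/P(x))

Computing term by term:
  Q(1)·log₂(Q(1)/P(1)) = 0.2·log₂(0.2/0.2684) = -0.08488
  Q(2)·log₂(Q(2)/P(2)) = 0.2·log₂(0.2/0.0217) = 0.64085
  Q(3)·log₂(Q(3)/P(3)) = 0.2·log₂(0.2/0.052) = 0.38868
  Q(4)·log₂(Q(4)/P(4)) = 0.2·log₂(0.2/0.5665) = -0.30042
  Q(5)·log₂(Q(5)/P(5)) = 0.2·log₂(0.2/0.0914) = 0.22595

D_KL(Q||P) = -0.08488 + 0.64085 + 0.38868 - 0.30042 + 0.22595 = 0.87018 ≈ 0.8702 bits

These are NOT equal (difference: 0.1792 bits). KL divergence is asymmetric: D_KL(P||Q) ≠ D_KL(Q||P) in general.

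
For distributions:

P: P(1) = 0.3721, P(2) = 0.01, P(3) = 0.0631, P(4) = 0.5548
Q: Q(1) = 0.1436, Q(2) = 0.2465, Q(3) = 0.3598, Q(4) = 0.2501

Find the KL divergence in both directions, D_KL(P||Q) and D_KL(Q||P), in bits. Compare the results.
D_KL(P||Q) = 0.9441 bits, D_KL(Q||P) = 1.5586 bits. D_KL(Q||P) is larger than D_KL(P||Q) by 0.6145 bits; the two directions differ.

D_KL(P||Q) = Σ P(x) log₂(P(x)/Q(x))

Computing term by term:
  P(1)·log₂(P(1)/Q(1)) = 0.3721·log₂(0.3721/0.1436) = 0.51113
  P(2)·log₂(P(2)/Q(2)) = 0.01·log₂(0.01/0.2465) = -0.04624
  P(3)·log₂(P(3)/Q(3)) = 0.0631·log₂(0.0631/0.3598) = -0.15847
  P(4)·log₂(P(4)/Q(4)) = 0.5548·log₂(0.5548/0.2501) = 0.63772

D_KL(P||Q) = 0.51113 - 0.04624 - 0.15847 + 0.63772 = 0.94414 ≈ 0.9441 bits

D_KL(Q||P) = Σ Q(x) log₂(Q(x)/P(x))

Computing term by term:
  Q(1)·log₂(Q(1)/P(1)) = 0.1436·log₂(0.1436/0.3721) = -0.19725
  Q(2)·log₂(Q(2)/P(2)) = 0.2465·log₂(0.2465/0.01) = 1.13970
  Q(3)·log₂(Q(3)/P(3)) = 0.3598·log₂(0.3598/0.0631) = 0.90363
  Q(4)·log₂(Q(4)/P(4)) = 0.2501·log₂(0.2501/0.5548) = -0.28748

D_KL(Q||P) = -0.19725 + 1.13970 + 0.90363 - 0.28748 = 1.55860 ≈ 1.5586 bits

These are NOT equal (difference: 0.6145 bits). KL divergence is asymmetric: D_KL(P||Q) ≠ D_KL(Q||P) in general.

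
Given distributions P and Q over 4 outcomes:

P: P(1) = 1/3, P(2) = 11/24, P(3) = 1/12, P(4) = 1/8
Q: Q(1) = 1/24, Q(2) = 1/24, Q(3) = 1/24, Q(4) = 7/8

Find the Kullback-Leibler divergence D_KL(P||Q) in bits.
2.3180 bits

D_KL(P||Q) = Σ P(x) log₂(P(x)/Q(x))

Computing term by term:
  P(1)·log₂(P(1)/Q(1)) = (1/3)·log₂((1/3)/(1/24)) = 1.00000
  P(2)·log₂(P(2)/Q(2)) = (11/24)·log₂((11/24)/(1/24)) = 1.58557
  P(3)·log₂(P(3)/Q(3)) = (1/12)·log₂((1/12)/(1/24)) = 0.08333
  P(4)·log₂(P(4)/Q(4)) = (1/8)·log₂((1/8)/(7/8)) = -0.35092

D_KL(P||Q) = 1.00000 + 1.58557 + 0.08333 - 0.35092 = 2.31798 ≈ 2.3180 bits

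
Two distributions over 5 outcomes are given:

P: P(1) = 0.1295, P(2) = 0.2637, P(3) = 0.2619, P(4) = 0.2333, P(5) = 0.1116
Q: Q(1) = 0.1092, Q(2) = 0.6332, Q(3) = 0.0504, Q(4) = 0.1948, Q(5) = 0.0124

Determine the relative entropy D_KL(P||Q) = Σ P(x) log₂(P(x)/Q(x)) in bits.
0.7357 bits

D_KL(P||Q) = Σ P(x) log₂(P(x)/Q(x))

Computing term by term:
  P(1)·log₂(P(1)/Q(1)) = 0.1295·log₂(0.1295/0.1092) = 0.03185
  P(2)·log₂(P(2)/Q(2)) = 0.2637·log₂(0.2637/0.6332) = -0.33325
  P(3)·log₂(P(3)/Q(3)) = 0.2619·log₂(0.2619/0.0504) = 0.62267
  P(4)·log₂(P(4)/Q(4)) = 0.2333·log₂(0.2333/0.1948) = 0.06070
  P(5)·log₂(P(5)/Q(5)) = 0.1116·log₂(0.1116/0.0124) = 0.35376

D_KL(P||Q) = 0.03185 - 0.33325 + 0.62267 + 0.06070 + 0.35376 = 0.73573 ≈ 0.7357 bits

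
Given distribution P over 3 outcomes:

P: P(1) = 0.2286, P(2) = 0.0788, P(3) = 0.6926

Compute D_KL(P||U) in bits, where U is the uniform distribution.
0.4424 bits

U(i) = 1/3 for all i

D_KL(P||U) = Σ P(x) log₂(P(x) / (1/3))
           = Σ P(x) log₂(P(x)) + log₂(3)
           = log₂(3) - H(P)

H(P) = -Σ P(x) log₂(P(x)):
  -P(1)·log₂(P(1)) = -(0.2286)·log₂(0.2286) = 0.48671
  -P(2)·log₂(P(2)) = -(0.0788)·log₂(0.0788) = 0.28885
  -P(3)·log₂(P(3)) = -(0.6926)·log₂(0.6926) = 0.36701
H(P) = 0.48671 + 0.28885 + 0.36701 = 1.14257 bits

log₂(3) = 1.58496 bits

D_KL(P||U) = 1.58496 - 1.14257 = 0.44239 ≈ 0.4424 bits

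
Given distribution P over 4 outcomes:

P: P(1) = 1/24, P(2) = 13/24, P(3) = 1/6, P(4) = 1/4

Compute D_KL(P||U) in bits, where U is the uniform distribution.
0.3990 bits

U(i) = 1/4 for all i

D_KL(P||U) = Σ P(x) log₂(P(x) / (1/4))
           = Σ P(x) log₂(P(x)) + log₂(4)
           = log₂(4) - H(P)

H(P) = -Σ P(x) log₂(P(x)):
  -P(1)·log₂(P(1)) = -(1/24)·log₂(1/24) = 0.19104
  -P(2)·log₂(P(2)) = -(13/24)·log₂(13/24) = 0.47912
  -P(3)·log₂(P(3)) = -(1/6)·log₂(1/6) = 0.43083
  -P(4)·log₂(P(4)) = -(1/4)·log₂(1/4) = 0.50000
H(P) = 0.19104 + 0.47912 + 0.43083 + 0.50000 = 1.60099 bits

log₂(4) = 2.00000 bits

D_KL(P||U) = 2.00000 - 1.60099 = 0.39901 ≈ 0.3990 bits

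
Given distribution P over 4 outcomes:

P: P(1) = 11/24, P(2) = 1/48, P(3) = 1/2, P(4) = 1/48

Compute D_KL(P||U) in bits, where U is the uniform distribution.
0.7514 bits

U(i) = 1/4 for all i

D_KL(P||U) = Σ P(x) log₂(P(x) / (1/4))
           = Σ P(x) log₂(P(x)) + log₂(4)
           = log₂(4) - H(P)

H(P) = -Σ P(x) log₂(P(x)):
  -P(1)·log₂(P(1)) = -(11/24)·log₂(11/24) = 0.51587
  -P(2)·log₂(P(2)) = -(1/48)·log₂(1/48) = 0.11635
  -P(3)·log₂(P(3)) = -(1/2)·log₂(1/2) = 0.50000
  -P(4)·log₂(P(4)) = -(1/48)·log₂(1/48) = 0.11635
H(P) = 0.51587 + 0.11635 + 0.50000 + 0.11635 = 1.24857 bits

log₂(4) = 2.00000 bits

D_KL(P||U) = 2.00000 - 1.24857 = 0.75143 ≈ 0.7514 bits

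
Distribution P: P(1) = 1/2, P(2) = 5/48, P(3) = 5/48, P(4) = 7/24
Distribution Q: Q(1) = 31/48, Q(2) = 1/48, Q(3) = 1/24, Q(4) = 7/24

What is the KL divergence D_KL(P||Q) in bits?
0.1950 bits

D_KL(P||Q) = Σ P(x) log₂(P(x)/Q(x))

Computing term by term:
  P(1)·log₂(P(1)/Q(1)) = (1/2)·log₂((1/2)/(31/48)) = -0.18462
  P(2)·log₂(P(2)/Q(2)) = (5/48)·log₂((5/48)/(1/48)) = 0.24187
  P(3)·log₂(P(3)/Q(3)) = (5/48)·log₂((5/48)/(1/24)) = 0.13770
  P(4)·log₂(P(4)/Q(4)) = (7/24)·log₂((7/24)/(7/24)) = 0.00000

D_KL(P||Q) = -0.18462 + 0.24187 + 0.13770 + 0.00000 = 0.19495 ≈ 0.1950 bits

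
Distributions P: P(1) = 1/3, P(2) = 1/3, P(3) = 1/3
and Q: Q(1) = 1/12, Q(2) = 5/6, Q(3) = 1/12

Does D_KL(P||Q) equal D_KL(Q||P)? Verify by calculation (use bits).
D_KL(P||Q) = 0.8927 bits, D_KL(Q||P) = 0.7683 bits. No — D_KL(P||Q) ≠ D_KL(Q||P) for this pair.

D_KL(P||Q) = Σ P(x) log₂(P(x)/Q(x))

Computing term by term:
  P(1)·log₂(P(1)/Q(1)) = (1/3)·log₂((1/3)/(1/12)) = 0.66667
  P(2)·log₂(P(2)/Q(2)) = (1/3)·log₂((1/3)/(5/6)) = -0.44064
  P(3)·log₂(P(3)/Q(3)) = (1/3)·log₂((1/3)/(1/12)) = 0.66667

D_KL(P||Q) = 0.66667 - 0.44064 + 0.66667 = 0.89270 ≈ 0.8927 bits

D_KL(Q||P) = Σ Q(x) log₂(Q(x)/P(x))

Computing term by term:
  Q(1)·log₂(Q(1)/P(1)) = (1/12)·log₂((1/12)/(1/3)) = -0.16667
  Q(2)·log₂(Q(2)/P(2)) = (5/6)·log₂((5/6)/(1/3)) = 1.10161
  Q(3)·log₂(Q(3)/P(3)) = (1/12)·log₂((1/12)/(1/3)) = -0.16667

D_KL(Q||P) = -0.16667 + 1.10161 - 0.16667 = 0.76827 ≈ 0.7683 bits

These are NOT equal (difference: 0.1244 bits). KL divergence is asymmetric: D_KL(P||Q) ≠ D_KL(Q||P) in general.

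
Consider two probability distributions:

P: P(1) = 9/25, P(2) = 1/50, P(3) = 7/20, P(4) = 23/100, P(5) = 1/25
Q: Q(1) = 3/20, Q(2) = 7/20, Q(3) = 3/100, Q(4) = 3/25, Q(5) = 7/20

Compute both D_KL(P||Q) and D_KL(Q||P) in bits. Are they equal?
D_KL(P||Q) = 1.7033 bits, D_KL(Q||P) = 2.1321 bits. No, they are not equal.

D_KL(P||Q) = Σ P(x) log₂(P(x)/Q(x))

Computing term by term:
  P(1)·log₂(P(1)/Q(1)) = (9/25)·log₂((9/25)/(3/20)) = 0.45469
  P(2)·log₂(P(2)/Q(2)) = (1/50)·log₂((1/50)/(7/20)) = -0.08259
  P(3)·log₂(P(3)/Q(3)) = (7/20)·log₂((7/20)/(3/100)) = 1.24051
  P(4)·log₂(P(4)/Q(4)) = (23/100)·log₂((23/100)/(3/25)) = 0.21588
  P(5)·log₂(P(5)/Q(5)) = (1/25)·log₂((1/25)/(7/20)) = -0.12517

D_KL(P||Q) = 0.45469 - 0.08259 + 1.24051 + 0.21588 - 0.12517 = 1.70332 ≈ 1.7033 bits

D_KL(Q||P) = Σ Q(x) log₂(Q(x)/P(x))

Computing term by term:
  Q(1)·log₂(Q(1)/P(1)) = (3/20)·log₂((3/20)/(9/25)) = -0.18946
  Q(2)·log₂(Q(2)/P(2)) = (7/20)·log₂((7/20)/(1/50)) = 1.44525
  Q(3)·log₂(Q(3)/P(3)) = (3/100)·log₂((3/100)/(7/20)) = -0.10633
  Q(4)·log₂(Q(4)/P(4)) = (3/25)·log₂((3/25)/(23/100)) = -0.11263
  Q(5)·log₂(Q(5)/P(5)) = (7/20)·log₂((7/20)/(1/25)) = 1.09525

D_KL(Q||P) = -0.18946 + 1.44525 - 0.10633 - 0.11263 + 1.09525 = 2.13208 ≈ 2.1321 bits

These are NOT equal (difference: 0.4288 bits). KL divergence is asymmetric: D_KL(P||Q) ≠ D_KL(Q||P) in general.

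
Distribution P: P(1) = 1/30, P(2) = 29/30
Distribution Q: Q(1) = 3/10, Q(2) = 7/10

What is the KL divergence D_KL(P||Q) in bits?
0.3445 bits

D_KL(P||Q) = Σ P(x) log₂(P(x)/Q(x))

Computing term by term:
  P(1)·log₂(P(1)/Q(1)) = (1/30)·log₂((1/30)/(3/10)) = -0.10566
  P(2)·log₂(P(2)/Q(2)) = (29/30)·log₂((29/30)/(7/10)) = 0.45014

D_KL(P||Q) = -0.10566 + 0.45014 = 0.34448 ≈ 0.3445 bits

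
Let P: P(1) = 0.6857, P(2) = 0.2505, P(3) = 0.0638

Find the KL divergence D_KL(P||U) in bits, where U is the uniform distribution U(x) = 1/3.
0.4581 bits

U(i) = 1/3 for all i

D_KL(P||U) = Σ P(x) log₂(P(x) / (1/3))
           = Σ P(x) log₂(P(x)) + log₂(3)
           = log₂(3) - H(P)

H(P) = -Σ P(x) log₂(P(x)):
  -P(1)·log₂(P(1)) = -(0.6857)·log₂(0.6857) = 0.37326
  -P(2)·log₂(P(2)) = -(0.2505)·log₂(0.2505) = 0.50028
  -P(3)·log₂(P(3)) = -(0.0638)·log₂(0.0638) = 0.25331
H(P) = 0.37326 + 0.50028 + 0.25331 = 1.12685 bits

log₂(3) = 1.58496 bits

D_KL(P||U) = 1.58496 - 1.12685 = 0.45811 ≈ 0.4581 bits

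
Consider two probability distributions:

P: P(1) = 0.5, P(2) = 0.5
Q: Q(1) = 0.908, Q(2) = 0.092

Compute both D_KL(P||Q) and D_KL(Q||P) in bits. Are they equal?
D_KL(P||Q) = 0.7907 bits, D_KL(Q||P) = 0.5569 bits. No, they are not equal.

D_KL(P||Q) = Σ P(x) log₂(P(x)/Q(x))

Computing term by term:
  P(1)·log₂(P(1)/Q(1)) = 0.5·log₂(0.5/0.908) = -0.43038
  P(2)·log₂(P(2)/Q(2)) = 0.5·log₂(0.5/0.092) = 1.22111

D_KL(P||Q) = -0.43038 + 1.22111 = 0.79073 ≈ 0.7907 bits

D_KL(Q||P) = Σ Q(x) log₂(Q(x)/P(x))

Computing term by term:
  Q(1)·log₂(Q(1)/P(1)) = 0.908·log₂(0.908/0.5) = 0.78157
  Q(2)·log₂(Q(2)/P(2)) = 0.092·log₂(0.092/0.5) = -0.22468

D_KL(Q||P) = 0.78157 - 0.22468 = 0.55689 ≈ 0.5569 bits

These are NOT equal (difference: 0.2338 bits). KL divergence is asymmetric: D_KL(P||Q) ≠ D_KL(Q||P) in general.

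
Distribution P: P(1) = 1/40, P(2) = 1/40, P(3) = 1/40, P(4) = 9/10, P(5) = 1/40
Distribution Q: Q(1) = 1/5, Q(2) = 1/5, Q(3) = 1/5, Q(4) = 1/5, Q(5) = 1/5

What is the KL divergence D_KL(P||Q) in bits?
1.6529 bits

D_KL(P||Q) = Σ P(x) log₂(P(x)/Q(x))

Computing term by term:
  P(1)·log₂(P(1)/Q(1)) = (1/40)·log₂((1/40)/(1/5)) = -0.07500
  P(2)·log₂(P(2)/Q(2)) = (1/40)·log₂((1/40)/(1/5)) = -0.07500
  P(3)·log₂(P(3)/Q(3)) = (1/40)·log₂((1/40)/(1/5)) = -0.07500
  P(4)·log₂(P(4)/Q(4)) = (9/10)·log₂((9/10)/(1/5)) = 1.95293
  P(5)·log₂(P(5)/Q(5)) = (1/40)·log₂((1/40)/(1/5)) = -0.07500

D_KL(P||Q) = -0.07500 - 0.07500 - 0.07500 + 1.95293 - 0.07500 = 1.65293 ≈ 1.6529 bits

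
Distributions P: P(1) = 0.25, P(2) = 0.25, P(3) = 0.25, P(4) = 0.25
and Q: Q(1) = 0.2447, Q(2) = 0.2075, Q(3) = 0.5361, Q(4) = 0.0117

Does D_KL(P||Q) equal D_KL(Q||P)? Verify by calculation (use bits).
D_KL(P||Q) = 0.9041 bits, D_KL(Q||P) = 0.4750 bits. No — D_KL(P||Q) ≠ D_KL(Q||P) for this pair.

D_KL(P||Q) = Σ P(x) log₂(P(x)/Q(x))

Computing term by term:
  P(1)·log₂(P(1)/Q(1)) = 0.25·log₂(0.25/0.2447) = 0.00773
  P(2)·log₂(P(2)/Q(2)) = 0.25·log₂(0.25/0.2075) = 0.06720
  P(3)·log₂(P(3)/Q(3)) = 0.25·log₂(0.25/0.5361) = -0.27514
  P(4)·log₂(P(4)/Q(4)) = 0.25·log₂(0.25/0.0117) = 1.10434

D_KL(P||Q) = 0.00773 + 0.06720 - 0.27514 + 1.10434 = 0.90413 ≈ 0.9041 bits

D_KL(Q||P) = Σ Q(x) log₂(Q(x)/P(x))

Computing term by term:
  Q(1)·log₂(Q(1)/P(1)) = 0.2447·log₂(0.2447/0.25) = -0.00756
  Q(2)·log₂(Q(2)/P(2)) = 0.2075·log₂(0.2075/0.25) = -0.05578
  Q(3)·log₂(Q(3)/P(3)) = 0.5361·log₂(0.5361/0.25) = 0.59002
  Q(4)·log₂(Q(4)/P(4)) = 0.0117·log₂(0.0117/0.25) = -0.05168

D_KL(Q||P) = -0.00756 - 0.05578 + 0.59002 - 0.05168 = 0.47500 ≈ 0.4750 bits

These are NOT equal (difference: 0.4291 bits). KL divergence is asymmetric: D_KL(P||Q) ≠ D_KL(Q||P) in general.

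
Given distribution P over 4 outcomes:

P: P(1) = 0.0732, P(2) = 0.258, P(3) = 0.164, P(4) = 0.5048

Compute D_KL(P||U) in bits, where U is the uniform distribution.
0.2940 bits

U(i) = 1/4 for all i

D_KL(P||U) = Σ P(x) log₂(P(x) / (1/4))
           = Σ P(x) log₂(P(x)) + log₂(4)
           = log₂(4) - H(P)

H(P) = -Σ P(x) log₂(P(x)):
  -P(1)·log₂(P(1)) = -(0.0732)·log₂(0.0732) = 0.27611
  -P(2)·log₂(P(2)) = -(0.258)·log₂(0.258) = 0.50428
  -P(3)·log₂(P(3)) = -(0.164)·log₂(0.164) = 0.42775
  -P(4)·log₂(P(4)) = -(0.5048)·log₂(0.5048) = 0.49784
H(P) = 0.27611 + 0.50428 + 0.42775 + 0.49784 = 1.70598 bits

log₂(4) = 2.00000 bits

D_KL(P||U) = 2.00000 - 1.70598 = 0.29402 ≈ 0.2940 bits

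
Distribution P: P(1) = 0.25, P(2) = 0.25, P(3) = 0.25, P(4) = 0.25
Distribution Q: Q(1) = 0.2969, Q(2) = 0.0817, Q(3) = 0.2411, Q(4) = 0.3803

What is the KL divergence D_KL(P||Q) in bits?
0.2031 bits

D_KL(P||Q) = Σ P(x) log₂(P(x)/Q(x))

Computing term by term:
  P(1)·log₂(P(1)/Q(1)) = 0.25·log₂(0.25/0.2969) = -0.06201
  P(2)·log₂(P(2)/Q(2)) = 0.25·log₂(0.25/0.0817) = 0.40338
  P(3)·log₂(P(3)/Q(3)) = 0.25·log₂(0.25/0.2411) = 0.01307
  P(4)·log₂(P(4)/Q(4)) = 0.25·log₂(0.25/0.3803) = -0.15130

D_KL(P||Q) = -0.06201 + 0.40338 + 0.01307 - 0.15130 = 0.20314 ≈ 0.2031 bits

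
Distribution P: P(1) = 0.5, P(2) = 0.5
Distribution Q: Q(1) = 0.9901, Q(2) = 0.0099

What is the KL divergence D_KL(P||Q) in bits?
2.3364 bits

D_KL(P||Q) = Σ P(x) log₂(P(x)/Q(x))

Computing term by term:
  P(1)·log₂(P(1)/Q(1)) = 0.5·log₂(0.5/0.9901) = -0.49282
  P(2)·log₂(P(2)/Q(2)) = 0.5·log₂(0.5/0.0099) = 2.82918

D_KL(P||Q) = -0.49282 + 2.82918 = 2.33636 ≈ 2.3364 bits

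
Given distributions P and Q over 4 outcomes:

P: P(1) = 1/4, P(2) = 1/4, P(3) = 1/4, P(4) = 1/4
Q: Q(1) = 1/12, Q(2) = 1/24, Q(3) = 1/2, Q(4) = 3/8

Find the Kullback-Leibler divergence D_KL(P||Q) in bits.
0.6462 bits

D_KL(P||Q) = Σ P(x) log₂(P(x)/Q(x))

Computing term by term:
  P(1)·log₂(P(1)/Q(1)) = (1/4)·log₂((1/4)/(1/12)) = 0.39624
  P(2)·log₂(P(2)/Q(2)) = (1/4)·log₂((1/4)/(1/24)) = 0.64624
  P(3)·log₂(P(3)/Q(3)) = (1/4)·log₂((1/4)/(1/2)) = -0.25000
  P(4)·log₂(P(4)/Q(4)) = (1/4)·log₂((1/4)/(3/8)) = -0.14624

D_KL(P||Q) = 0.39624 + 0.64624 - 0.25000 - 0.14624 = 0.64624 ≈ 0.6462 bits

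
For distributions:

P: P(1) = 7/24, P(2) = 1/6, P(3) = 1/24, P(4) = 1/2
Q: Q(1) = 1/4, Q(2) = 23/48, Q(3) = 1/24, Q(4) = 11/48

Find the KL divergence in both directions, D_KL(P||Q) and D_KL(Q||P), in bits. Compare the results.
D_KL(P||Q) = 0.3737 bits, D_KL(Q||P) = 0.4165 bits. D_KL(Q||P) is larger than D_KL(P||Q) by 0.0428 bits; the two directions differ.

D_KL(P||Q) = Σ P(x) log₂(P(x)/Q(x))

Computing term by term:
  P(1)·log₂(P(1)/Q(1)) = (7/24)·log₂((7/24)/(1/4)) = 0.06486
  P(2)·log₂(P(2)/Q(2)) = (1/6)·log₂((1/6)/(23/48)) = -0.25393
  P(3)·log₂(P(3)/Q(3)) = (1/24)·log₂((1/24)/(1/24)) = 0.00000
  P(4)·log₂(P(4)/Q(4)) = (1/2)·log₂((1/2)/(11/48)) = 0.56277

D_KL(P||Q) = 0.06486 - 0.25393 + 0.00000 + 0.56277 = 0.37370 ≈ 0.3737 bits

D_KL(Q||P) = Σ Q(x) log₂(Q(x)/P(x))

Computing term by term:
  Q(1)·log₂(Q(1)/P(1)) = (1/4)·log₂((1/4)/(7/24)) = -0.05560
  Q(2)·log₂(Q(2)/P(2)) = (23/48)·log₂((23/48)/(1/6)) = 0.73004
  Q(3)·log₂(Q(3)/P(3)) = (1/24)·log₂((1/24)/(1/24)) = 0.00000
  Q(4)·log₂(Q(4)/P(4)) = (11/48)·log₂((11/48)/(1/2)) = -0.25793

D_KL(Q||P) = -0.05560 + 0.73004 + 0.00000 - 0.25793 = 0.41651 ≈ 0.4165 bits

These are NOT equal (difference: 0.0428 bits). KL divergence is asymmetric: D_KL(P||Q) ≠ D_KL(Q||P) in general.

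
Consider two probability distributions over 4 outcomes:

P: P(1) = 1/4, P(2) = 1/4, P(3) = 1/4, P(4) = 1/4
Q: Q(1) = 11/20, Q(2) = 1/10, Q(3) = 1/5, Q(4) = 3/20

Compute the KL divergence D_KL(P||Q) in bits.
0.3108 bits

D_KL(P||Q) = Σ P(x) log₂(P(x)/Q(x))

Computing term by term:
  P(1)·log₂(P(1)/Q(1)) = (1/4)·log₂((1/4)/(11/20)) = -0.28438
  P(2)·log₂(P(2)/Q(2)) = (1/4)·log₂((1/4)/(1/10)) = 0.33048
  P(3)·log₂(P(3)/Q(3)) = (1/4)·log₂((1/4)/(1/5)) = 0.08048
  P(4)·log₂(P(4)/Q(4)) = (1/4)·log₂((1/4)/(3/20)) = 0.18424

D_KL(P||Q) = -0.28438 + 0.33048 + 0.08048 + 0.18424 = 0.31082 ≈ 0.3108 bits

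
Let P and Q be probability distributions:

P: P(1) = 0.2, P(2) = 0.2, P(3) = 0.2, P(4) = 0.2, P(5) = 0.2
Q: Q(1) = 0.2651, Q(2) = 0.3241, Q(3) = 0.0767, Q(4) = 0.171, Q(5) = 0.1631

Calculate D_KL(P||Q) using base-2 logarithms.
0.1600 bits

D_KL(P||Q) = Σ P(x) log₂(P(x)/Q(x))

Computing term by term:
  P(1)·log₂(P(1)/Q(1)) = 0.2·log₂(0.2/0.2651) = -0.08131
  P(2)·log₂(P(2)/Q(2)) = 0.2·log₂(0.2/0.3241) = -0.13929
  P(3)·log₂(P(3)/Q(3)) = 0.2·log₂(0.2/0.0767) = 0.27654
  P(4)·log₂(P(4)/Q(4)) = 0.2·log₂(0.2/0.171) = 0.04520
  P(5)·log₂(P(5)/Q(5)) = 0.2·log₂(0.2/0.1631) = 0.05885

D_KL(P||Q) = -0.08131 - 0.13929 + 0.27654 + 0.04520 + 0.05885 = 0.15999 ≈ 0.1600 bits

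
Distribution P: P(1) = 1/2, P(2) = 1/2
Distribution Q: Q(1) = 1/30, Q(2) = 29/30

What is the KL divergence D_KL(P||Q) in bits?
1.4779 bits

D_KL(P||Q) = Σ P(x) log₂(P(x)/Q(x))

Computing term by term:
  P(1)·log₂(P(1)/Q(1)) = (1/2)·log₂((1/2)/(1/30)) = 1.95345
  P(2)·log₂(P(2)/Q(2)) = (1/2)·log₂((1/2)/(29/30)) = -0.47555

D_KL(P||Q) = 1.95345 - 0.47555 = 1.47790 ≈ 1.4779 bits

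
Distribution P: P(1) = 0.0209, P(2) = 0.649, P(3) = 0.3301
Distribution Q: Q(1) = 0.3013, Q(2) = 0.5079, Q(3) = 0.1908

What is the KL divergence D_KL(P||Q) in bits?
0.4101 bits

D_KL(P||Q) = Σ P(x) log₂(P(x)/Q(x))

Computing term by term:
  P(1)·log₂(P(1)/Q(1)) = 0.0209·log₂(0.0209/0.3013) = -0.08046
  P(2)·log₂(P(2)/Q(2)) = 0.649·log₂(0.649/0.5079) = 0.22953
  P(3)·log₂(P(3)/Q(3)) = 0.3301·log₂(0.3301/0.1908) = 0.26106

D_KL(P||Q) = -0.08046 + 0.22953 + 0.26106 = 0.41013 ≈ 0.4101 bits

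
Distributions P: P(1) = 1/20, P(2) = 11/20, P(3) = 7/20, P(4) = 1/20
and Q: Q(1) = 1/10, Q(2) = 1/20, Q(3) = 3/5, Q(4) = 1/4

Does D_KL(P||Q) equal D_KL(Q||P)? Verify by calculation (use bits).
D_KL(P||Q) = 1.4644 bits, D_KL(Q||P) = 0.9741 bits. No — D_KL(P||Q) ≠ D_KL(Q||P) for this pair.

D_KL(P||Q) = Σ P(x) log₂(P(x)/Q(x))

Computing term by term:
  P(1)·log₂(P(1)/Q(1)) = (1/20)·log₂((1/20)/(1/10)) = -0.05000
  P(2)·log₂(P(2)/Q(2)) = (11/20)·log₂((11/20)/(1/20)) = 1.90269
  P(3)·log₂(P(3)/Q(3)) = (7/20)·log₂((7/20)/(3/5)) = -0.27216
  P(4)·log₂(P(4)/Q(4)) = (1/20)·log₂((1/20)/(1/4)) = -0.11610

D_KL(P||Q) = -0.05000 + 1.90269 - 0.27216 - 0.11610 = 1.46443 ≈ 1.4644 bits

D_KL(Q||P) = Σ Q(x) log₂(Q(x)/P(x))

Computing term by term:
  Q(1)·log₂(Q(1)/P(1)) = (1/10)·log₂((1/10)/(1/20)) = 0.10000
  Q(2)·log₂(Q(2)/P(2)) = (1/20)·log₂((1/20)/(11/20)) = -0.17297
  Q(3)·log₂(Q(3)/P(3)) = (3/5)·log₂((3/5)/(7/20)) = 0.46656
  Q(4)·log₂(Q(4)/P(4)) = (1/4)·log₂((1/4)/(1/20)) = 0.58048

D_KL(Q||P) = 0.10000 - 0.17297 + 0.46656 + 0.58048 = 0.97407 ≈ 0.9741 bits

These are NOT equal (difference: 0.4903 bits). KL divergence is asymmetric: D_KL(P||Q) ≠ D_KL(Q||P) in general.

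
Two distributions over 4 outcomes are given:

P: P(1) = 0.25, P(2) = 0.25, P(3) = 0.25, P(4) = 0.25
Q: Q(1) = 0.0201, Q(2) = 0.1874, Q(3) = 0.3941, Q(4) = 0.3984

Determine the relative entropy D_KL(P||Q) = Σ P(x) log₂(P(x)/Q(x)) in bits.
0.6809 bits

D_KL(P||Q) = Σ P(x) log₂(P(x)/Q(x))

Computing term by term:
  P(1)·log₂(P(1)/Q(1)) = 0.25·log₂(0.25/0.0201) = 0.90917
  P(2)·log₂(P(2)/Q(2)) = 0.25·log₂(0.25/0.1874) = 0.10395
  P(3)·log₂(P(3)/Q(3)) = 0.25·log₂(0.25/0.3941) = -0.16416
  P(4)·log₂(P(4)/Q(4)) = 0.25·log₂(0.25/0.3984) = -0.16807

D_KL(P||Q) = 0.90917 + 0.10395 - 0.16416 - 0.16807 = 0.68089 ≈ 0.6809 bits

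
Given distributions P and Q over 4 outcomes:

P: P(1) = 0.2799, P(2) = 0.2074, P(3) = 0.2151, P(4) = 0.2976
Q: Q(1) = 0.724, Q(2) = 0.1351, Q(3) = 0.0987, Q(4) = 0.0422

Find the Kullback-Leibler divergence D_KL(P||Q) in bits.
0.8249 bits

D_KL(P||Q) = Σ P(x) log₂(P(x)/Q(x))

Computing term by term:
  P(1)·log₂(P(1)/Q(1)) = 0.2799·log₂(0.2799/0.724) = -0.38376
  P(2)·log₂(P(2)/Q(2)) = 0.2074·log₂(0.2074/0.1351) = 0.12825
  P(3)·log₂(P(3)/Q(3)) = 0.2151·log₂(0.2151/0.0987) = 0.24175
  P(4)·log₂(P(4)/Q(4)) = 0.2976·log₂(0.2976/0.0422) = 0.83865

D_KL(P||Q) = -0.38376 + 0.12825 + 0.24175 + 0.83865 = 0.82489 ≈ 0.8249 bits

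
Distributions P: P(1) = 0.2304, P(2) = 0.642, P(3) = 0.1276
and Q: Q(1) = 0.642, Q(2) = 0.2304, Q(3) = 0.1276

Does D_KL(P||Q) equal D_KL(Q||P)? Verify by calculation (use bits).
D_KL(P||Q) = 0.6085 bits, D_KL(Q||P) = 0.6085 bits. Yes — for this pair D_KL(P||Q) = D_KL(Q||P).

D_KL(P||Q) = Σ P(x) log₂(P(x)/Q(x))

Computing term by term:
  P(1)·log₂(P(1)/Q(1)) = 0.2304·log₂(0.2304/0.642) = -0.34063
  P(2)·log₂(P(2)/Q(2)) = 0.642·log₂(0.642/0.2304) = 0.94915
  P(3)·log₂(P(3)/Q(3)) = 0.1276·log₂(0.1276/0.1276) = 0.00000

D_KL(P||Q) = -0.34063 + 0.94915 + 0.00000 = 0.60852 ≈ 0.6085 bits

D_KL(Q||P) = Σ Q(x) log₂(Q(x)/P(x))

Computing term by term:
  Q(1)·log₂(Q(1)/P(1)) = 0.642·log₂(0.642/0.2304) = 0.94915
  Q(2)·log₂(Q(2)/P(2)) = 0.2304·log₂(0.2304/0.642) = -0.34063
  Q(3)·log₂(Q(3)/P(3)) = 0.1276·log₂(0.1276/0.1276) = 0.00000

D_KL(Q||P) = 0.94915 - 0.34063 + 0.00000 = 0.60852 ≈ 0.6085 bits

These ARE equal here. Q is P with outcomes relabeled (Q(1) = P(2), Q(2) = P(1)) by a relabeling that is its own inverse, so the two sums contain exactly the same terms in a different order. This is a special case — KL divergence is not symmetric in general: D_KL(P||Q) ≠ D_KL(Q||P) for most P, Q.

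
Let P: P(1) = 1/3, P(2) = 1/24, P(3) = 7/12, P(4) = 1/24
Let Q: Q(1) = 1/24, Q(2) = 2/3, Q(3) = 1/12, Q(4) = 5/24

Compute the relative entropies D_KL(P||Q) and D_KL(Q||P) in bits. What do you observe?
D_KL(P||Q) = 2.3742 bits, D_KL(Q||P) = 2.7915 bits. The two directions give different values (D_KL(Q||P) exceeds D_KL(P||Q) by 0.4173 bits): KL divergence is asymmetric.

D_KL(P||Q) = Σ P(x) log₂(P(x)/Q(x))

Computing term by term:
  P(1)·log₂(P(1)/Q(1)) = (1/3)·log₂((1/3)/(1/24)) = 1.00000
  P(2)·log₂(P(2)/Q(2)) = (1/24)·log₂((1/24)/(2/3)) = -0.16667
  P(3)·log₂(P(3)/Q(3)) = (7/12)·log₂((7/12)/(1/12)) = 1.63762
  P(4)·log₂(P(4)/Q(4)) = (1/24)·log₂((1/24)/(5/24)) = -0.09675

D_KL(P||Q) = 1.00000 - 0.16667 + 1.63762 - 0.09675 = 2.37420 ≈ 2.3742 bits

D_KL(Q||P) = Σ Q(x) log₂(Q(x)/P(x))

Computing term by term:
  Q(1)·log₂(Q(1)/P(1)) = (1/24)·log₂((1/24)/(1/3)) = -0.12500
  Q(2)·log₂(Q(2)/P(2)) = (2/3)·log₂((2/3)/(1/24)) = 2.66667
  Q(3)·log₂(Q(3)/P(3)) = (1/12)·log₂((1/12)/(7/12)) = -0.23395
  Q(4)·log₂(Q(4)/P(4)) = (5/24)·log₂((5/24)/(1/24)) = 0.48374

D_KL(Q||P) = -0.12500 + 2.66667 - 0.23395 + 0.48374 = 2.79146 ≈ 2.7915 bits

These are NOT equal (difference: 0.4173 bits). KL divergence is asymmetric: D_KL(P||Q) ≠ D_KL(Q||P) in general.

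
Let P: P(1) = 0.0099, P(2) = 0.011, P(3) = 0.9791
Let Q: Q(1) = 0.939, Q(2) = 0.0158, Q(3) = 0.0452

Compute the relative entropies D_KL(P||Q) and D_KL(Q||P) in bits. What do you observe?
D_KL(P||Q) = 4.2736 bits, D_KL(Q||P) = 5.9746 bits. The two directions give different values (D_KL(Q||P) exceeds D_KL(P||Q) by 1.7010 bits): KL divergence is asymmetric.

D_KL(P||Q) = Σ P(x) log₂(P(x)/Q(x))

Computing term by term:
  P(1)·log₂(P(1)/Q(1)) = 0.0099·log₂(0.0099/0.939) = -0.06502
  P(2)·log₂(P(2)/Q(2)) = 0.011·log₂(0.011/0.0158) = -0.00575
  P(3)·log₂(P(3)/Q(3)) = 0.9791·log₂(0.9791/0.0452) = 4.34433

D_KL(P||Q) = -0.06502 - 0.00575 + 4.34433 = 4.27356 ≈ 4.2736 bits

D_KL(Q||P) = Σ Q(x) log₂(Q(x)/P(x))

Computing term by term:
  Q(1)·log₂(Q(1)/P(1)) = 0.939·log₂(0.939/0.0099) = 6.16693
  Q(2)·log₂(Q(2)/P(2)) = 0.0158·log₂(0.0158/0.011) = 0.00825
  Q(3)·log₂(Q(3)/P(3)) = 0.0452·log₂(0.0452/0.9791) = -0.20056

D_KL(Q||P) = 6.16693 + 0.00825 - 0.20056 = 5.97462 ≈ 5.9746 bits

These are NOT equal (difference: 1.7010 bits). KL divergence is asymmetric: D_KL(P||Q) ≠ D_KL(Q||P) in general.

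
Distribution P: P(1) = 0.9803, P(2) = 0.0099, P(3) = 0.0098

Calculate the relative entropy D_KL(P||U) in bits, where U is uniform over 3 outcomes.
1.4255 bits

U(i) = 1/3 for all i

D_KL(P||U) = Σ P(x) log₂(P(x) / (1/3))
           = Σ P(x) log₂(P(x)) + log₂(3)
           = log₂(3) - H(P)

H(P) = -Σ P(x) log₂(P(x)):
  -P(1)·log₂(P(1)) = -(0.9803)·log₂(0.9803) = 0.02814
  -P(2)·log₂(P(2)) = -(0.0099)·log₂(0.0099) = 0.06592
  -P(3)·log₂(P(3)) = -(0.0098)·log₂(0.0098) = 0.06540
H(P) = 0.02814 + 0.06592 + 0.06540 = 0.15946 bits

log₂(3) = 1.58496 bits

D_KL(P||U) = 1.58496 - 0.15946 = 1.42550 ≈ 1.4255 bits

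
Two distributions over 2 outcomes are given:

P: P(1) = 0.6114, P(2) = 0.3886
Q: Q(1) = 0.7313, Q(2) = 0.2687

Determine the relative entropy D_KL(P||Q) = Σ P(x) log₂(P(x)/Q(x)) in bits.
0.0489 bits

D_KL(P||Q) = Σ P(x) log₂(P(x)/Q(x))

Computing term by term:
  P(1)·log₂(P(1)/Q(1)) = 0.6114·log₂(0.6114/0.7313) = -0.15795
  P(2)·log₂(P(2)/Q(2)) = 0.3886·log₂(0.3886/0.2687) = 0.20685

D_KL(P||Q) = -0.15795 + 0.20685 = 0.04890 ≈ 0.0489 bits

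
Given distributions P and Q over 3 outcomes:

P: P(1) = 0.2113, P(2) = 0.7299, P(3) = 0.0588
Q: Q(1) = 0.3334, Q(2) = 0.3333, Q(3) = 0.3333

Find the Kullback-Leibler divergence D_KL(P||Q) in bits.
0.5392 bits

D_KL(P||Q) = Σ P(x) log₂(P(x)/Q(x))

Computing term by term:
  P(1)·log₂(P(1)/Q(1)) = 0.2113·log₂(0.2113/0.3334) = -0.13903
  P(2)·log₂(P(2)/Q(2)) = 0.7299·log₂(0.7299/0.3333) = 0.82543
  P(3)·log₂(P(3)/Q(3)) = 0.0588·log₂(0.0588/0.3333) = -0.14717

D_KL(P||Q) = -0.13903 + 0.82543 - 0.14717 = 0.53923 ≈ 0.5392 bits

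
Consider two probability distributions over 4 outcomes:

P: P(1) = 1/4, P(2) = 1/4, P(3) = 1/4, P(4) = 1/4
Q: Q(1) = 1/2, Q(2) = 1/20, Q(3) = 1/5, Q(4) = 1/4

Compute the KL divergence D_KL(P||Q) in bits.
0.4110 bits

D_KL(P||Q) = Σ P(x) log₂(P(x)/Q(x))

Computing term by term:
  P(1)·log₂(P(1)/Q(1)) = (1/4)·log₂((1/4)/(1/2)) = -0.25000
  P(2)·log₂(P(2)/Q(2)) = (1/4)·log₂((1/4)/(1/20)) = 0.58048
  P(3)·log₂(P(3)/Q(3)) = (1/4)·log₂((1/4)/(1/5)) = 0.08048
  P(4)·log₂(P(4)/Q(4)) = (1/4)·log₂((1/4)/(1/4)) = 0.00000

D_KL(P||Q) = -0.25000 + 0.58048 + 0.08048 + 0.00000 = 0.41096 ≈ 0.4110 bits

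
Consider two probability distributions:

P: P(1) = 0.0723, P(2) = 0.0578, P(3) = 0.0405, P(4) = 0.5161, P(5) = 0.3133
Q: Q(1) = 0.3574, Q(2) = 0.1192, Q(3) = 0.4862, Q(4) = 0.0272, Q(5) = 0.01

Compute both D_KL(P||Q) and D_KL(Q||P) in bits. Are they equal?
D_KL(P||Q) = 3.3760 bits, D_KL(Q||P) = 2.5266 bits. No, they are not equal.

D_KL(P||Q) = Σ P(x) log₂(P(x)/Q(x))

Computing term by term:
  P(1)·log₂(P(1)/Q(1)) = 0.0723·log₂(0.0723/0.3574) = -0.16669
  P(2)·log₂(P(2)/Q(2)) = 0.0578·log₂(0.0578/0.1192) = -0.06036
  P(3)·log₂(P(3)/Q(3)) = 0.0405·log₂(0.0405/0.4862) = -0.14522
  P(4)·log₂(P(4)/Q(4)) = 0.5161·log₂(0.5161/0.0272) = 2.19135
  P(5)·log₂(P(5)/Q(5)) = 0.3133·log₂(0.3133/0.01) = 1.55694

D_KL(P||Q) = -0.16669 - 0.06036 - 0.14522 + 2.19135 + 1.55694 = 3.37602 ≈ 3.3760 bits

D_KL(Q||P) = Σ Q(x) log₂(Q(x)/P(x))

Computing term by term:
  Q(1)·log₂(Q(1)/P(1)) = 0.3574·log₂(0.3574/0.0723) = 0.82398
  Q(2)·log₂(Q(2)/P(2)) = 0.1192·log₂(0.1192/0.0578) = 0.12447
  Q(3)·log₂(Q(3)/P(3)) = 0.4862·log₂(0.4862/0.0405) = 1.74330
  Q(4)·log₂(Q(4)/P(4)) = 0.0272·log₂(0.0272/0.5161) = -0.11549
  Q(5)·log₂(Q(5)/P(5)) = 0.01·log₂(0.01/0.3133) = -0.04969

D_KL(Q||P) = 0.82398 + 0.12447 + 1.74330 - 0.11549 - 0.04969 = 2.52657 ≈ 2.5266 bits

These are NOT equal (difference: 0.8494 bits). KL divergence is asymmetric: D_KL(P||Q) ≠ D_KL(Q||P) in general.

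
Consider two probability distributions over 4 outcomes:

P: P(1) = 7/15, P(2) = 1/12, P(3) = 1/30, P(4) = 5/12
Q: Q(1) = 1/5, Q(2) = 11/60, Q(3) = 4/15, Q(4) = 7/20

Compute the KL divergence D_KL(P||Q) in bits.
0.4805 bits

D_KL(P||Q) = Σ P(x) log₂(P(x)/Q(x))

Computing term by term:
  P(1)·log₂(P(1)/Q(1)) = (7/15)·log₂((7/15)/(1/5)) = 0.57045
  P(2)·log₂(P(2)/Q(2)) = (1/12)·log₂((1/12)/(11/60)) = -0.09479
  P(3)·log₂(P(3)/Q(3)) = (1/30)·log₂((1/30)/(4/15)) = -0.10000
  P(4)·log₂(P(4)/Q(4)) = (5/12)·log₂((5/12)/(7/20)) = 0.10481

D_KL(P||Q) = 0.57045 - 0.09479 - 0.10000 + 0.10481 = 0.48047 ≈ 0.4805 bits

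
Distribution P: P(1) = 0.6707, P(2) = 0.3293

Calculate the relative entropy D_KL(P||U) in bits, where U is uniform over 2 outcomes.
0.0858 bits

U(i) = 1/2 for all i

D_KL(P||U) = Σ P(x) log₂(P(x) / (1/2))
           = Σ P(x) log₂(P(x)) + log₂(2)
           = log₂(2) - H(P)

H(P) = -Σ P(x) log₂(P(x)):
  -P(1)·log₂(P(1)) = -(0.6707)·log₂(0.6707) = 0.38650
  -P(2)·log₂(P(2)) = -(0.3293)·log₂(0.3293) = 0.52771
H(P) = 0.38650 + 0.52771 = 0.91421 bits

log₂(2) = 1.00000 bits

D_KL(P||U) = 1.00000 - 0.91421 = 0.08579 ≈ 0.0858 bits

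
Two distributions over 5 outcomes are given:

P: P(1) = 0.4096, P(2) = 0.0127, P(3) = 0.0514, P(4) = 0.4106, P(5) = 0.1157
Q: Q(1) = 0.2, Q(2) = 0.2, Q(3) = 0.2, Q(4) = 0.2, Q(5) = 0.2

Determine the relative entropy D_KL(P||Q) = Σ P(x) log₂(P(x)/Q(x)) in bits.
0.6071 bits

D_KL(P||Q) = Σ P(x) log₂(P(x)/Q(x))

Computing term by term:
  P(1)·log₂(P(1)/Q(1)) = 0.4096·log₂(0.4096/0.2) = 0.42361
  P(2)·log₂(P(2)/Q(2)) = 0.0127·log₂(0.0127/0.2) = -0.05051
  P(3)·log₂(P(3)/Q(3)) = 0.0514·log₂(0.0514/0.2) = -0.10075
  P(4)·log₂(P(4)/Q(4)) = 0.4106·log₂(0.4106/0.2) = 0.42609
  P(5)·log₂(P(5)/Q(5)) = 0.1157·log₂(0.1157/0.2) = -0.09136

D_KL(P||Q) = 0.42361 - 0.05051 - 0.10075 + 0.42609 - 0.09136 = 0.60708 ≈ 0.6071 bits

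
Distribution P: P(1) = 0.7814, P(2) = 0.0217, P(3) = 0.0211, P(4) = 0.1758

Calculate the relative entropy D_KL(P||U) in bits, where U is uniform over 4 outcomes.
1.0436 bits

U(i) = 1/4 for all i

D_KL(P||U) = Σ P(x) log₂(P(x) / (1/4))
           = Σ P(x) log₂(P(x)) + log₂(4)
           = log₂(4) - H(P)

H(P) = -Σ P(x) log₂(P(x)):
  -P(1)·log₂(P(1)) = -(0.7814)·log₂(0.7814) = 0.27807
  -P(2)·log₂(P(2)) = -(0.0217)·log₂(0.0217) = 0.11992
  -P(3)·log₂(P(3)) = -(0.0211)·log₂(0.0211) = 0.11746
  -P(4)·log₂(P(4)) = -(0.1758)·log₂(0.1758) = 0.44091
H(P) = 0.27807 + 0.11992 + 0.11746 + 0.44091 = 0.95636 bits

log₂(4) = 2.00000 bits

D_KL(P||U) = 2.00000 - 0.95636 = 1.04364 ≈ 1.0436 bits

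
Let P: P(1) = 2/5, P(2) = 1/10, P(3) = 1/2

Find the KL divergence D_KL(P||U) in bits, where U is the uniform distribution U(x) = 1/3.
0.2240 bits

U(i) = 1/3 for all i

D_KL(P||U) = Σ P(x) log₂(P(x) / (1/3))
           = Σ P(x) log₂(P(x)) + log₂(3)
           = log₂(3) - H(P)

H(P) = -Σ P(x) log₂(P(x)):
  -P(1)·log₂(P(1)) = -(2/5)·log₂(2/5) = 0.52877
  -P(2)·log₂(P(2)) = -(1/10)·log₂(1/10) = 0.33219
  -P(3)·log₂(P(3)) = -(1/2)·log₂(1/2) = 0.50000
H(P) = 0.52877 + 0.33219 + 0.50000 = 1.36096 bits

log₂(3) = 1.58496 bits

D_KL(P||U) = 1.58496 - 1.36096 = 0.22400 ≈ 0.2240 bits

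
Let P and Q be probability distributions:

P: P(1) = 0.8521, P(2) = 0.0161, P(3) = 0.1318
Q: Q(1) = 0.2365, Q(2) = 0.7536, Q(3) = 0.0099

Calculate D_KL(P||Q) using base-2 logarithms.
1.9786 bits

D_KL(P||Q) = Σ P(x) log₂(P(x)/Q(x))

Computing term by term:
  P(1)·log₂(P(1)/Q(1)) = 0.8521·log₂(0.8521/0.2365) = 1.57569
  P(2)·log₂(P(2)/Q(2)) = 0.0161·log₂(0.0161/0.7536) = -0.08933
  P(3)·log₂(P(3)/Q(3)) = 0.1318·log₂(0.1318/0.0099) = 0.49224

D_KL(P||Q) = 1.57569 - 0.08933 + 0.49224 = 1.97860 ≈ 1.9786 bits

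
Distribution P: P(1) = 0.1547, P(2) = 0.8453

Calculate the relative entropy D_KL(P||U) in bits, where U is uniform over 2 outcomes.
0.3785 bits

U(i) = 1/2 for all i

D_KL(P||U) = Σ P(x) log₂(P(x) / (1/2))
           = Σ P(x) log₂(P(x)) + log₂(2)
           = log₂(2) - H(P)

H(P) = -Σ P(x) log₂(P(x)):
  -P(1)·log₂(P(1)) = -(0.1547)·log₂(0.1547) = 0.41652
  -P(2)·log₂(P(2)) = -(0.8453)·log₂(0.8453) = 0.20496
H(P) = 0.41652 + 0.20496 = 0.62148 bits

log₂(2) = 1.00000 bits

D_KL(P||U) = 1.00000 - 0.62148 = 0.37852 ≈ 0.3785 bits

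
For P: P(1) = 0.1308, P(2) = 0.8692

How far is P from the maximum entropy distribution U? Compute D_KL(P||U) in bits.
0.4404 bits

U(i) = 1/2 for all i

D_KL(P||U) = Σ P(x) log₂(P(x) / (1/2))
           = Σ P(x) log₂(P(x)) + log₂(2)
           = log₂(2) - H(P)

H(P) = -Σ P(x) log₂(P(x)):
  -P(1)·log₂(P(1)) = -(0.1308)·log₂(0.1308) = 0.38384
  -P(2)·log₂(P(2)) = -(0.8692)·log₂(0.8692) = 0.17579
H(P) = 0.38384 + 0.17579 = 0.55963 bits

log₂(2) = 1.00000 bits

D_KL(P||U) = 1.00000 - 0.55963 = 0.44037 ≈ 0.4404 bits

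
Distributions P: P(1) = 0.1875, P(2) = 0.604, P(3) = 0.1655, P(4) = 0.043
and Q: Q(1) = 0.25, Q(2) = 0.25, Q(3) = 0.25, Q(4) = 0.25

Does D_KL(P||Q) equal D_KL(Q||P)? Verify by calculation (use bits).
D_KL(P||Q) = 0.4832 bits, D_KL(Q||P) = 0.5693 bits. No — D_KL(P||Q) ≠ D_KL(Q||P) for this pair.

D_KL(P||Q) = Σ P(x) log₂(P(x)/Q(x))

Computing term by term:
  P(1)·log₂(P(1)/Q(1)) = 0.1875·log₂(0.1875/0.25) = -0.07782
  P(2)·log₂(P(2)/Q(2)) = 0.604·log₂(0.604/0.25) = 0.76866
  P(3)·log₂(P(3)/Q(3)) = 0.1655·log₂(0.1655/0.25) = -0.09849
  P(4)·log₂(P(4)/Q(4)) = 0.043·log₂(0.043/0.25) = -0.10920

D_KL(P||Q) = -0.07782 + 0.76866 - 0.09849 - 0.10920 = 0.48315 ≈ 0.4832 bits

D_KL(Q||P) = Σ Q(x) log₂(Q(x)/P(x))

Computing term by term:
  Q(1)·log₂(Q(1)/P(1)) = 0.25·log₂(0.25/0.1875) = 0.10376
  Q(2)·log₂(Q(2)/P(2)) = 0.25·log₂(0.25/0.604) = -0.31816
  Q(3)·log₂(Q(3)/P(3)) = 0.25·log₂(0.25/0.1655) = 0.14877
  Q(4)·log₂(Q(4)/P(4)) = 0.25·log₂(0.25/0.043) = 0.63488

D_KL(Q||P) = 0.10376 - 0.31816 + 0.14877 + 0.63488 = 0.56925 ≈ 0.5693 bits

These are NOT equal (difference: 0.0861 bits). KL divergence is asymmetric: D_KL(P||Q) ≠ D_KL(Q||P) in general.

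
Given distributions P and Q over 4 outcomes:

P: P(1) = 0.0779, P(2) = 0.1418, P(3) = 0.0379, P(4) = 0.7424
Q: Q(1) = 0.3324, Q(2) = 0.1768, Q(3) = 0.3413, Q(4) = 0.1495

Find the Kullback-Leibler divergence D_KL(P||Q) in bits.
1.3881 bits

D_KL(P||Q) = Σ P(x) log₂(P(x)/Q(x))

Computing term by term:
  P(1)·log₂(P(1)/Q(1)) = 0.0779·log₂(0.0779/0.3324) = -0.16306
  P(2)·log₂(P(2)/Q(2)) = 0.1418·log₂(0.1418/0.1768) = -0.04513
  P(3)·log₂(P(3)/Q(3)) = 0.0379·log₂(0.0379/0.3413) = -0.12017
  P(4)·log₂(P(4)/Q(4)) = 0.7424·log₂(0.7424/0.1495) = 1.71647

D_KL(P||Q) = -0.16306 - 0.04513 - 0.12017 + 1.71647 = 1.38811 ≈ 1.3881 bits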